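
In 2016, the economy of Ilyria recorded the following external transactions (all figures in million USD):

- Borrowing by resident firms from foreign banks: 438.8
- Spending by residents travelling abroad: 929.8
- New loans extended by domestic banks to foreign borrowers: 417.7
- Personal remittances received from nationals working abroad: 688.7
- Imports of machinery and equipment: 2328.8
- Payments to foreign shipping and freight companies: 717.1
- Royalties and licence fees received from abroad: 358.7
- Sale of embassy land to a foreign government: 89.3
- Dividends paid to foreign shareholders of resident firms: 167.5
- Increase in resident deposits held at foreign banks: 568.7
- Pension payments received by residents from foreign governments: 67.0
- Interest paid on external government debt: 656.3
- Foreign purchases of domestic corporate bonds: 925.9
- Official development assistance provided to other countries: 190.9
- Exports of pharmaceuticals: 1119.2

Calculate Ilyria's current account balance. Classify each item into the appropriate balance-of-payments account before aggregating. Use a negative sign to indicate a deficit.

-2756.8

Goods: -2328.8 + 1119.2 = -1209.6
Services: -929.8 - 717.1 + 358.7 = -1288.2
Primary income: -656.3 - 167.5 = -823.8
Secondary income: -190.9 + 67.0 + 688.7 = 564.8
Current account = (-1209.6) + (-1288.2) + (-823.8) + 564.8 = -2756.8
(Excluded from the current account — financial account: borrowing by resident firms from foreign banks 438.8, new loans extended by domestic banks to foreign borrowers 417.7, increase in resident deposits held at foreign banks 568.7, foreign purchases of domestic corporate bonds 925.9; capital account: sale of embassy land to a foreign government 89.3.)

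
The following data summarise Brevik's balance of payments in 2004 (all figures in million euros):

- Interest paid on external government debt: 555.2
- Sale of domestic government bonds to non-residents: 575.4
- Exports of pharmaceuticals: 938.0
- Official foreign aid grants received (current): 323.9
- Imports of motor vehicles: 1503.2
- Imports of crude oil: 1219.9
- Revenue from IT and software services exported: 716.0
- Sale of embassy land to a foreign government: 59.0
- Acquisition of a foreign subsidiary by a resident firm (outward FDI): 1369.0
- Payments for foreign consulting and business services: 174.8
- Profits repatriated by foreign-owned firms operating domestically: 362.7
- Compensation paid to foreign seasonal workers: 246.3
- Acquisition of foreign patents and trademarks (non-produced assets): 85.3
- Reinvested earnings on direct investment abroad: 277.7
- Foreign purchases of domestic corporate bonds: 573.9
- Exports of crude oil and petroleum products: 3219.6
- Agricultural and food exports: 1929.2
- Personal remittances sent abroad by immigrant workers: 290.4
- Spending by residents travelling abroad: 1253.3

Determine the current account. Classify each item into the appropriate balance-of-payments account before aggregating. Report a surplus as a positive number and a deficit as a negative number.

1798.6

Goods: -1503.2 + 1929.2 - 1219.9 + 938.0 + 3219.6 = 3363.7
Services: 716.0 - 1253.3 - 174.8 = -712.1
Primary income: -555.2 - 246.3 - 362.7 + 277.7 = -886.5
Secondary income: -290.4 + 323.9 = 33.5
Current account = 3363.7 + (-712.1) + (-886.5) + 33.5 = 1798.6
(Excluded from the current account — financial account: sale of domestic government bonds to non-residents 575.4, acquisition of a foreign subsidiary by a resident firm (outward FDI) 1369.0, foreign purchases of domestic corporate bonds 573.9; capital account: sale of embassy land to a foreign government 59.0, acquisition of foreign patents and trademarks (non-produced assets) 85.3.)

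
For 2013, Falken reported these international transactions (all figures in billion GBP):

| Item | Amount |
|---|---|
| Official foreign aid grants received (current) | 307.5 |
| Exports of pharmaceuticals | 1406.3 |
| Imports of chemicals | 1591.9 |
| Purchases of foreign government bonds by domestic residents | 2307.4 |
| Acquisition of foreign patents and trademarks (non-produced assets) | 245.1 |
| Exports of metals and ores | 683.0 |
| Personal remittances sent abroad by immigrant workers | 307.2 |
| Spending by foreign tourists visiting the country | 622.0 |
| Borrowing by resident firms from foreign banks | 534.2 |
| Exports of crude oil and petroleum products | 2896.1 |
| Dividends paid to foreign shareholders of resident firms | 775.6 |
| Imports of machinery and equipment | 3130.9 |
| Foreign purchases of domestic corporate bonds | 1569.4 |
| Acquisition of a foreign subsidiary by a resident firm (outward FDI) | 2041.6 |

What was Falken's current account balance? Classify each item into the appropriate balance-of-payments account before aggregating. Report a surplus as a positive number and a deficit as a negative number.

Goods: -1591.9 + 2896.1 + 683.0 - 3130.9 + 1406.3 = 262.6
Services: 622.0
Primary income: -775.6
Secondary income: -307.2 + 307.5 = 0.3
Current account = 262.6 + 622.0 + (-775.6) + 0.3 = 109.3
(Excluded from the current account — financial account: purchases of foreign government bonds by domestic residents 2307.4, borrowing by resident firms from foreign banks 534.2, foreign purchases of domestic corporate bonds 1569.4, acquisition of a foreign subsidiary by a resident firm (outward FDI) 2041.6; capital account: acquisition of foreign patents and trademarks (non-produced assets) 245.1.)

109.3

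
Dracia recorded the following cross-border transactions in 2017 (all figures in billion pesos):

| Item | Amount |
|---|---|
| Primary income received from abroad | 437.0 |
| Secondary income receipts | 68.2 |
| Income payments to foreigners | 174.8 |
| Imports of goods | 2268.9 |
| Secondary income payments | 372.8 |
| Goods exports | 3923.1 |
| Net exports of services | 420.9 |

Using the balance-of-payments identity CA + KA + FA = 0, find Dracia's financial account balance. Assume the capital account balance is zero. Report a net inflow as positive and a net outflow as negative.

Goods balance = 3923.1 - 2268.9 = 1654.2
Services balance = 420.9
Trade balance (goods + services) = 1654.2 + 420.9 = 2075.1
Net primary income = 437.0 - 174.8 = 262.2
Net secondary income = 68.2 - 372.8 = -304.6
Current account = 2075.1 + 262.2 + (-304.6) = 2032.7
Financial account = -(2032.7) = -2032.7

-2032.7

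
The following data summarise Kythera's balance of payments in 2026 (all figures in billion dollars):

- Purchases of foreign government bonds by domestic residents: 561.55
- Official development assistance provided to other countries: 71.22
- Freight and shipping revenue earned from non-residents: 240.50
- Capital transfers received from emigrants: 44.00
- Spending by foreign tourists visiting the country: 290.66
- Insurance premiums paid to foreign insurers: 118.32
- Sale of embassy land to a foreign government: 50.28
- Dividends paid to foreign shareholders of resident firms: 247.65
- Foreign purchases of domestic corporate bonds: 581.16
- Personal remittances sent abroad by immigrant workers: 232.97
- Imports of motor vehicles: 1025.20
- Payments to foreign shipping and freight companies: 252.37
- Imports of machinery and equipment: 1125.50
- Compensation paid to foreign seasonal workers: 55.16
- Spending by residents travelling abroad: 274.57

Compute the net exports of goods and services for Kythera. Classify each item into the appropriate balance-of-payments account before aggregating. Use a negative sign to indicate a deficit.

Goods: -1125.50 - 1025.20 = -2150.70
Services: 290.66 - 118.32 - 274.57 + 240.50 - 252.37 = -114.10
Trade balance = -2150.70 + (-114.10) = -2264.80
(Excluded from the trade balance — financial account: purchases of foreign government bonds by domestic residents 561.55, foreign purchases of domestic corporate bonds 581.16; secondary income: official development assistance provided to other countries 71.22, personal remittances sent abroad by immigrant workers 232.97; capital account: capital transfers received from emigrants 44.00, sale of embassy land to a foreign government 50.28; primary income: dividends paid to foreign shareholders of resident firms 247.65, compensation paid to foreign seasonal workers 55.16.)

-2264.80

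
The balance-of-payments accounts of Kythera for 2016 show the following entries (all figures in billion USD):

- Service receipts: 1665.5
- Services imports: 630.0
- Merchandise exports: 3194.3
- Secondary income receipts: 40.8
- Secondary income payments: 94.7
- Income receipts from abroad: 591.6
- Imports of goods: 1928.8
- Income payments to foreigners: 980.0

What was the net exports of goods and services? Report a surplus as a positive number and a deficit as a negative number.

2301.0

Goods balance = 3194.3 - 1928.8 = 1265.5
Services balance = 1665.5 - 630.0 = 1035.5
Trade balance (goods + services) = 1265.5 + 1035.5 = 2301.0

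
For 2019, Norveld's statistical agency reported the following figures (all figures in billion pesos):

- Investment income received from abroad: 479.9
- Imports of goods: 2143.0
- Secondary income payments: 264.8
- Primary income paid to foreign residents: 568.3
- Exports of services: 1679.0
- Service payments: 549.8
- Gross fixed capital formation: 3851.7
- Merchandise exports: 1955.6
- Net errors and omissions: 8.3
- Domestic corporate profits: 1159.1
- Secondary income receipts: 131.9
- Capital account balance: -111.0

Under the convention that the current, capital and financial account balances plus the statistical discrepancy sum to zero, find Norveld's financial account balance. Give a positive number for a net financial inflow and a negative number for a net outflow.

-617.8

Goods balance = 1955.6 - 2143.0 = -187.4
Services balance = 1679.0 - 549.8 = 1129.2
Trade balance (goods + services) = -187.4 + 1129.2 = 941.8
Net primary income = 479.9 - 568.3 = -88.4
Net secondary income = 131.9 - 264.8 = -132.9
Current account = 941.8 + (-88.4) + (-132.9) = 720.5
Financial account = -(720.5 + (-111.0) + 8.3) = -617.8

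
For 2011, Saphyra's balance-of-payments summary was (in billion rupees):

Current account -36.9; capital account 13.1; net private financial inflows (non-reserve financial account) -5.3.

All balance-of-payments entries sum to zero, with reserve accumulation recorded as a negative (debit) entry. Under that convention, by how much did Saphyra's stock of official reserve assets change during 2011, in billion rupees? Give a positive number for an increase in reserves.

-29.1

Official reserve transactions balance = -((-36.9) + 13.1 + (-5.3)) = 29.1
An accumulation of reserves is recorded as a debit (negative entry), so the change in the stock of reserves is the negative of that balance.
Change in official reserves = -(29.1) = -29.1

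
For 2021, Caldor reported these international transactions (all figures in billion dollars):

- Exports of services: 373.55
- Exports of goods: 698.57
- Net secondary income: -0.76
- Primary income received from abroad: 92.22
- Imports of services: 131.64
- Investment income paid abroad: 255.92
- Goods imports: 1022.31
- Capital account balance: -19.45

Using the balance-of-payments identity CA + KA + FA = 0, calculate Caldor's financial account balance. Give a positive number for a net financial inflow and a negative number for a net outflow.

265.74

Goods balance = 698.57 - 1022.31 = -323.74
Services balance = 373.55 - 131.64 = 241.91
Trade balance (goods + services) = -323.74 + 241.91 = -81.83
Net primary income = 92.22 - 255.92 = -163.70
Net secondary income = -0.76
Current account = -81.83 + (-163.70) + (-0.76) = -246.29
Financial account = -(-246.29 + (-19.45)) = 265.74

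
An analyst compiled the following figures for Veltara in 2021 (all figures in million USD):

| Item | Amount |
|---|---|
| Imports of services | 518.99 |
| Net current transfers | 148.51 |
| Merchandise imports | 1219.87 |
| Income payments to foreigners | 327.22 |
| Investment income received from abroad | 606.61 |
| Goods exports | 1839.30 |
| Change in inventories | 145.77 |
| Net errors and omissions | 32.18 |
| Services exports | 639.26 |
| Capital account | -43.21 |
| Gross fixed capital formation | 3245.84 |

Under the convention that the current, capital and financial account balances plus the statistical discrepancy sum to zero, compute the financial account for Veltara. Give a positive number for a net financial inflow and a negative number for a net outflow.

Goods balance = 1839.30 - 1219.87 = 619.43
Services balance = 639.26 - 518.99 = 120.27
Trade balance (goods + services) = 619.43 + 120.27 = 739.70
Net primary income = 606.61 - 327.22 = 279.39
Net secondary income = 148.51
Current account = 739.70 + 279.39 + 148.51 = 1167.60
Financial account = -(1167.60 + (-43.21) + 32.18) = -1156.57

-1156.57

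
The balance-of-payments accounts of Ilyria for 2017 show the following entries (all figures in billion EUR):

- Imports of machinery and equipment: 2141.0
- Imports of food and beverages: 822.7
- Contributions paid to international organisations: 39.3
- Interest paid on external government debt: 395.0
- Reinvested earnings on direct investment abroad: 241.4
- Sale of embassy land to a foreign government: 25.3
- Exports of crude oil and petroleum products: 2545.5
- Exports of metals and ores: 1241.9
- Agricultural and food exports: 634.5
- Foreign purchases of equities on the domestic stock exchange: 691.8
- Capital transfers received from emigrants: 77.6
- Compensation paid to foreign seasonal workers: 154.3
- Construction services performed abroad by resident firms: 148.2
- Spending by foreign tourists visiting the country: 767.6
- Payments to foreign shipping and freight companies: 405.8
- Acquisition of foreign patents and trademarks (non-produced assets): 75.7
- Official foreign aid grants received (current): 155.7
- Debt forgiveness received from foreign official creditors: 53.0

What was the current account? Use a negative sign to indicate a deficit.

1776.7

Goods: -2141.0 + 1241.9 - 822.7 + 2545.5 + 634.5 = 1458.2
Services: 767.6 + 148.2 - 405.8 = 510.0
Primary income: 241.4 - 154.3 - 395.0 = -307.9
Secondary income: -39.3 + 155.7 = 116.4
Current account = 1458.2 + 510.0 + (-307.9) + 116.4 = 1776.7
(Excluded from the current account — capital account: sale of embassy land to a foreign government 25.3, capital transfers received from emigrants 77.6, acquisition of foreign patents and trademarks (non-produced assets) 75.7, debt forgiveness received from foreign official creditors 53.0; financial account: foreign purchases of equities on the domestic stock exchange 691.8.)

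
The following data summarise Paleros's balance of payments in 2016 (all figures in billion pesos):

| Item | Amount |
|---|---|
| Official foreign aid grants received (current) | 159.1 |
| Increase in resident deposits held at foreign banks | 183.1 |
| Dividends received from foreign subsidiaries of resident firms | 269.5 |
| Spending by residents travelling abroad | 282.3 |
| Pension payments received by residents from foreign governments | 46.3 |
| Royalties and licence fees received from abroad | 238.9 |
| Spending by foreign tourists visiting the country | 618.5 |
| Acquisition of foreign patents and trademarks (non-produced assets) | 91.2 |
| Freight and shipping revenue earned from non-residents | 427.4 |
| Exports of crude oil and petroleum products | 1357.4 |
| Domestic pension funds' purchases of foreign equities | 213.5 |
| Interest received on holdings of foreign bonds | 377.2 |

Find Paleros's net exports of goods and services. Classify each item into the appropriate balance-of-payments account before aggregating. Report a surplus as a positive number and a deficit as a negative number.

2359.9

Goods: 1357.4
Services: 618.5 + 427.4 + 238.9 - 282.3 = 1002.5
Trade balance = 1357.4 + 1002.5 = 2359.9
(Excluded from the trade balance — secondary income: official foreign aid grants received (current) 159.1, pension payments received by residents from foreign governments 46.3; financial account: increase in resident deposits held at foreign banks 183.1, domestic pension funds' purchases of foreign equities 213.5; primary income: dividends received from foreign subsidiaries of resident firms 269.5, interest received on holdings of foreign bonds 377.2; capital account: acquisition of foreign patents and trademarks (non-produced assets) 91.2.)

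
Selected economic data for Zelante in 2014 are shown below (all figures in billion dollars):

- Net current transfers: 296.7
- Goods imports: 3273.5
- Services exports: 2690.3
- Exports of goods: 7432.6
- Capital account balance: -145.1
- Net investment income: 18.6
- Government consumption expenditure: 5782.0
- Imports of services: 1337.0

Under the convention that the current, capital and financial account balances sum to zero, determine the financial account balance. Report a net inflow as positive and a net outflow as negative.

-5682.6

Goods balance = 7432.6 - 3273.5 = 4159.1
Services balance = 2690.3 - 1337.0 = 1353.3
Trade balance (goods + services) = 4159.1 + 1353.3 = 5512.4
Net primary income = 18.6
Net secondary income = 296.7
Current account = 5512.4 + 18.6 + 296.7 = 5827.7
Financial account = -(5827.7 + (-145.1)) = -5682.6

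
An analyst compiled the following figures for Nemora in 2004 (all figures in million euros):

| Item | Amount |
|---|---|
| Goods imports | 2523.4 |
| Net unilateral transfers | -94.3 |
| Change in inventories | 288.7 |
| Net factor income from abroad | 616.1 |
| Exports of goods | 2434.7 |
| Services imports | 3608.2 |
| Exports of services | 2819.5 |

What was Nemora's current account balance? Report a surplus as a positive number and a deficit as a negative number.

Goods balance = 2434.7 - 2523.4 = -88.7
Services balance = 2819.5 - 3608.2 = -788.7
Trade balance (goods + services) = -88.7 + (-788.7) = -877.4
Net primary income = 616.1
Net secondary income = -94.3
Current account = -877.4 + 616.1 + (-94.3) = -355.6

-355.6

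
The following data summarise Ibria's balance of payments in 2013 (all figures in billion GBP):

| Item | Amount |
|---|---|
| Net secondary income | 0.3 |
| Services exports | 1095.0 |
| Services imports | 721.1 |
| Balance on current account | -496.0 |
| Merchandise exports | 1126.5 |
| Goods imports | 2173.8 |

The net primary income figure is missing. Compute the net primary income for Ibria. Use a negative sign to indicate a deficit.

177.1

Current account = goods balance + services balance + net primary income + net secondary income
Sum of the known components = -673.1
Net primary income = CA - (known components) = -496.0 - (-673.1) = 177.1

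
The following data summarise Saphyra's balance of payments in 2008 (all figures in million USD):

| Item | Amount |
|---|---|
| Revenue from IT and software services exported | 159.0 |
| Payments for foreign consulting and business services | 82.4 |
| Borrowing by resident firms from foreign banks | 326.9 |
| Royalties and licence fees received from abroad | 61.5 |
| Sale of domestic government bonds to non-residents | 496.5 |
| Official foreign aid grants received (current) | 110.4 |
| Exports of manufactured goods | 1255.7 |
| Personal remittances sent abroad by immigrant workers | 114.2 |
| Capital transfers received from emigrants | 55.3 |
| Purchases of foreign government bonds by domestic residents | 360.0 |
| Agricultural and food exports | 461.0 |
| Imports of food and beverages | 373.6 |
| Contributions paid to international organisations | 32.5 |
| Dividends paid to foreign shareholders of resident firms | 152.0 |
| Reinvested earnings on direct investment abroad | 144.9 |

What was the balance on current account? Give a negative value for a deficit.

1437.8

Goods: 1255.7 + 461.0 - 373.6 = 1343.1
Services: -82.4 + 61.5 + 159.0 = 138.1
Primary income: -152.0 + 144.9 = -7.1
Secondary income: -114.2 - 32.5 + 110.4 = -36.3
Current account = 1343.1 + 138.1 + (-7.1) + (-36.3) = 1437.8
(Excluded from the current account — financial account: borrowing by resident firms from foreign banks 326.9, sale of domestic government bonds to non-residents 496.5, purchases of foreign government bonds by domestic residents 360.0; capital account: capital transfers received from emigrants 55.3.)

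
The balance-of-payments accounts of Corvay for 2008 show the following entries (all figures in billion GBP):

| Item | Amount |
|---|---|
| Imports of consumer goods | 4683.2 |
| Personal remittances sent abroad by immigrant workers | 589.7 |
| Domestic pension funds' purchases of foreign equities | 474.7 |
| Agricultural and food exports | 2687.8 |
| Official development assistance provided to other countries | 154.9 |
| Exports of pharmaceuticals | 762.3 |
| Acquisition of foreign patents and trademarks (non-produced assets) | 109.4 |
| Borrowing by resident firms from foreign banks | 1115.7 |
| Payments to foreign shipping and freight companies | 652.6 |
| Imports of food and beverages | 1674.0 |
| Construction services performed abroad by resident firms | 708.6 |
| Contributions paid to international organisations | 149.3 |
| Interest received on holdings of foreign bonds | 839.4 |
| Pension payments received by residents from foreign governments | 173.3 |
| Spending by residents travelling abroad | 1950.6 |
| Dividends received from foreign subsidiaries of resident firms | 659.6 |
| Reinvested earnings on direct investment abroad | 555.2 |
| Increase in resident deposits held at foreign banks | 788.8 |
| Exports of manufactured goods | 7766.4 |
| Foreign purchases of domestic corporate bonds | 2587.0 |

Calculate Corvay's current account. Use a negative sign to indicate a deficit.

Goods: -1674.0 + 762.3 + 2687.8 + 7766.4 - 4683.2 = 4859.3
Services: -652.6 + 708.6 - 1950.6 = -1894.6
Primary income: 659.6 + 555.2 + 839.4 = 2054.2
Secondary income: 173.3 - 154.9 - 149.3 - 589.7 = -720.6
Current account = 4859.3 + (-1894.6) + 2054.2 + (-720.6) = 4298.3
(Excluded from the current account — financial account: domestic pension funds' purchases of foreign equities 474.7, borrowing by resident firms from foreign banks 1115.7, increase in resident deposits held at foreign banks 788.8, foreign purchases of domestic corporate bonds 2587.0; capital account: acquisition of foreign patents and trademarks (non-produced assets) 109.4.)

4298.3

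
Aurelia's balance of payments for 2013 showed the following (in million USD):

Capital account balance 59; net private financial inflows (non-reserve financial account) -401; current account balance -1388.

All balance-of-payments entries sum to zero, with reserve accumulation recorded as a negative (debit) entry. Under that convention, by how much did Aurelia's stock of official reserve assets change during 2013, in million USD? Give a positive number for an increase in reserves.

-1730

Official reserve transactions balance = -((-1388) + 59 + (-401)) = 1730
An accumulation of reserves is recorded as a debit (negative entry), so the change in the stock of reserves is the negative of that balance.
Change in official reserves = -(1730) = -1730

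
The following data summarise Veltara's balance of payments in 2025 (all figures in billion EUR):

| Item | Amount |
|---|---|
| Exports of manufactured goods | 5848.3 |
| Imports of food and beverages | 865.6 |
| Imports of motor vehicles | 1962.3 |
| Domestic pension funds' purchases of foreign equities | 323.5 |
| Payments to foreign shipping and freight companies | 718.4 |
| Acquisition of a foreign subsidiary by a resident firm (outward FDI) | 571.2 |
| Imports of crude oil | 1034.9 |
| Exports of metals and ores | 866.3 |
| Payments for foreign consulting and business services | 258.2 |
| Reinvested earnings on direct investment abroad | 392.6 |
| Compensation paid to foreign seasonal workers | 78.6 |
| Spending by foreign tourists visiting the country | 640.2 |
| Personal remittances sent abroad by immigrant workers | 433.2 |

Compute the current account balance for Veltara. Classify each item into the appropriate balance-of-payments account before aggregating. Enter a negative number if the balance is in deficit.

2396.2

Goods: -1962.3 + 866.3 - 865.6 - 1034.9 + 5848.3 = 2851.8
Services: -718.4 - 258.2 + 640.2 = -336.4
Primary income: 392.6 - 78.6 = 314.0
Secondary income: -433.2
Current account = 2851.8 + (-336.4) + 314.0 + (-433.2) = 2396.2
(Excluded from the current account — financial account: domestic pension funds' purchases of foreign equities 323.5, acquisition of a foreign subsidiary by a resident firm (outward FDI) 571.2.)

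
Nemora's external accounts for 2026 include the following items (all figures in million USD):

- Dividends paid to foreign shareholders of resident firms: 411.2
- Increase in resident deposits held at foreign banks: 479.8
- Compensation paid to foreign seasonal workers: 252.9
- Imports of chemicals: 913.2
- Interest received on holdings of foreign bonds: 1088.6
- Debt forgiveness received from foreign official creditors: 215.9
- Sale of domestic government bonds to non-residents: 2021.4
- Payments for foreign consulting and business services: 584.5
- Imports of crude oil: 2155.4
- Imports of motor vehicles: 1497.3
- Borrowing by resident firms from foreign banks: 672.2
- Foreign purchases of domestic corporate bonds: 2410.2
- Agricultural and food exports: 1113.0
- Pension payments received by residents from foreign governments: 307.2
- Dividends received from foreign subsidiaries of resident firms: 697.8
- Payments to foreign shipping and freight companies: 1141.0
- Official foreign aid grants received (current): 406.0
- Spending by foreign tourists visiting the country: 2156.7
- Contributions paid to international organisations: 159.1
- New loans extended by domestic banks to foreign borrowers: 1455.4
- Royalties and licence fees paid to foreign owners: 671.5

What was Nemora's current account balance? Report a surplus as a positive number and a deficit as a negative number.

-2016.8

Goods: -1497.3 + 1113.0 - 913.2 - 2155.4 = -3452.9
Services: -671.5 - 1141.0 + 2156.7 - 584.5 = -240.3
Primary income: -252.9 + 1088.6 - 411.2 + 697.8 = 1122.3
Secondary income: -159.1 + 406.0 + 307.2 = 554.1
Current account = (-3452.9) + (-240.3) + 1122.3 + 554.1 = -2016.8
(Excluded from the current account — financial account: increase in resident deposits held at foreign banks 479.8, sale of domestic government bonds to non-residents 2021.4, borrowing by resident firms from foreign banks 672.2, foreign purchases of domestic corporate bonds 2410.2, new loans extended by domestic banks to foreign borrowers 1455.4; capital account: debt forgiveness received from foreign official creditors 215.9.)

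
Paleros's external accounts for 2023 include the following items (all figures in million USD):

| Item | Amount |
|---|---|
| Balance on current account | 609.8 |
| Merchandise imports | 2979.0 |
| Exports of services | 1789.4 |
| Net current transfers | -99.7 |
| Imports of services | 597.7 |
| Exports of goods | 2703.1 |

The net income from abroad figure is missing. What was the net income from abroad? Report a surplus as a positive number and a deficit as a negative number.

Current account = goods balance + services balance + net primary income + net secondary income
Sum of the known components = 816.1
Net income from abroad = CA - (known components) = 609.8 - 816.1 = -206.3

-206.3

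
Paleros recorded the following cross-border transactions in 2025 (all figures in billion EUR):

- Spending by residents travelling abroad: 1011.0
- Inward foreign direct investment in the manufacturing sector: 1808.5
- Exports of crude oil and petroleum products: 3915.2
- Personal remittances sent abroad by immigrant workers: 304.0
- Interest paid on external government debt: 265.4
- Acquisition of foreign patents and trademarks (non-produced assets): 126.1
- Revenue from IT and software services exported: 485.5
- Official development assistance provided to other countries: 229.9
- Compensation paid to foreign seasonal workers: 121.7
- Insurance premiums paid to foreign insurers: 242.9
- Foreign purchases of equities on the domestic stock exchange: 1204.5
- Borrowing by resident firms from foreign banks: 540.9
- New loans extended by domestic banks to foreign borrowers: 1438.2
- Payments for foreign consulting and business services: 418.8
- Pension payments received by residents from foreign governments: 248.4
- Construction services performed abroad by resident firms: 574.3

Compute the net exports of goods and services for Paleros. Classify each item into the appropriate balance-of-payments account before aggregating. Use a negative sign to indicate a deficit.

Goods: 3915.2
Services: -418.8 + 574.3 + 485.5 - 1011.0 - 242.9 = -612.9
Trade balance = 3915.2 + (-612.9) = 3302.3
(Excluded from the trade balance — financial account: inward foreign direct investment in the manufacturing sector 1808.5, foreign purchases of equities on the domestic stock exchange 1204.5, borrowing by resident firms from foreign banks 540.9, new loans extended by domestic banks to foreign borrowers 1438.2; secondary income: personal remittances sent abroad by immigrant workers 304.0, official development assistance provided to other countries 229.9, pension payments received by residents from foreign governments 248.4; primary income: interest paid on external government debt 265.4, compensation paid to foreign seasonal workers 121.7; capital account: acquisition of foreign patents and trademarks (non-produced assets) 126.1.)

3302.3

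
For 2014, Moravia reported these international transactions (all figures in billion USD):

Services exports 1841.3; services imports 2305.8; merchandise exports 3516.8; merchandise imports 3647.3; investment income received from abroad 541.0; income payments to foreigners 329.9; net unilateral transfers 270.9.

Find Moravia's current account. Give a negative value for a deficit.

Goods balance = 3516.8 - 3647.3 = -130.5
Services balance = 1841.3 - 2305.8 = -464.5
Trade balance (goods + services) = -130.5 + (-464.5) = -595.0
Net primary income = 541.0 - 329.9 = 211.1
Net secondary income = 270.9
Current account = -595.0 + 211.1 + 270.9 = -113.0

-113.0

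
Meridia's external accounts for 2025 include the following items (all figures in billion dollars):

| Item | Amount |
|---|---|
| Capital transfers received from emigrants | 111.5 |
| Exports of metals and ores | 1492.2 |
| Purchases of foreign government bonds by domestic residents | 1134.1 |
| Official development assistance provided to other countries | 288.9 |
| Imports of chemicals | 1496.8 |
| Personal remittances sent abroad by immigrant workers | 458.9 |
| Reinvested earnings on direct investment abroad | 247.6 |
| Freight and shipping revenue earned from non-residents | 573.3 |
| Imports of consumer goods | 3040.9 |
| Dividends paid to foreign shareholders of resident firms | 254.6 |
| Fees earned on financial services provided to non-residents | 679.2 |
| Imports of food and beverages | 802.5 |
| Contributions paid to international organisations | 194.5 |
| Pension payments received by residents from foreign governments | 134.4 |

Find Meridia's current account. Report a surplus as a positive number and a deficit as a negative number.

Goods: -3040.9 + 1492.2 - 1496.8 - 802.5 = -3848.0
Services: 679.2 + 573.3 = 1252.5
Primary income: -254.6 + 247.6 = -7.0
Secondary income: -194.5 - 458.9 - 288.9 + 134.4 = -807.9
Current account = (-3848.0) + 1252.5 + (-7.0) + (-807.9) = -3410.4
(Excluded from the current account — capital account: capital transfers received from emigrants 111.5; financial account: purchases of foreign government bonds by domestic residents 1134.1.)

-3410.4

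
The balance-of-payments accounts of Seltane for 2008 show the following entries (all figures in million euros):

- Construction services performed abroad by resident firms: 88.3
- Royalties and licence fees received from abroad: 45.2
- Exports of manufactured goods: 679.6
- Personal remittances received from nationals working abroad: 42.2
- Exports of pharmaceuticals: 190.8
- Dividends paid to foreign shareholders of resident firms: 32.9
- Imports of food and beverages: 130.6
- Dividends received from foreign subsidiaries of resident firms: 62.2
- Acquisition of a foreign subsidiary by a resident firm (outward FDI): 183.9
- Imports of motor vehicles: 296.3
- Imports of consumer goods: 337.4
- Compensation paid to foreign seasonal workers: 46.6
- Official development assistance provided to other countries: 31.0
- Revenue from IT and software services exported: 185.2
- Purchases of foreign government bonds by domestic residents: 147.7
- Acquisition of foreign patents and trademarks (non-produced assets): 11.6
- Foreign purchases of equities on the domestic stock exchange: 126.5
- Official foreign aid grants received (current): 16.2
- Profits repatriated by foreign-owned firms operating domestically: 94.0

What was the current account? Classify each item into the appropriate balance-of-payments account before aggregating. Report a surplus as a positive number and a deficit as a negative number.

340.9

Goods: 190.8 + 679.6 - 296.3 - 130.6 - 337.4 = 106.1
Services: 45.2 + 88.3 + 185.2 = 318.7
Primary income: -32.9 - 94.0 + 62.2 - 46.6 = -111.3
Secondary income: 16.2 + 42.2 - 31.0 = 27.4
Current account = 106.1 + 318.7 + (-111.3) + 27.4 = 340.9
(Excluded from the current account — financial account: acquisition of a foreign subsidiary by a resident firm (outward FDI) 183.9, purchases of foreign government bonds by domestic residents 147.7, foreign purchases of equities on the domestic stock exchange 126.5; capital account: acquisition of foreign patents and trademarks (non-produced assets) 11.6.)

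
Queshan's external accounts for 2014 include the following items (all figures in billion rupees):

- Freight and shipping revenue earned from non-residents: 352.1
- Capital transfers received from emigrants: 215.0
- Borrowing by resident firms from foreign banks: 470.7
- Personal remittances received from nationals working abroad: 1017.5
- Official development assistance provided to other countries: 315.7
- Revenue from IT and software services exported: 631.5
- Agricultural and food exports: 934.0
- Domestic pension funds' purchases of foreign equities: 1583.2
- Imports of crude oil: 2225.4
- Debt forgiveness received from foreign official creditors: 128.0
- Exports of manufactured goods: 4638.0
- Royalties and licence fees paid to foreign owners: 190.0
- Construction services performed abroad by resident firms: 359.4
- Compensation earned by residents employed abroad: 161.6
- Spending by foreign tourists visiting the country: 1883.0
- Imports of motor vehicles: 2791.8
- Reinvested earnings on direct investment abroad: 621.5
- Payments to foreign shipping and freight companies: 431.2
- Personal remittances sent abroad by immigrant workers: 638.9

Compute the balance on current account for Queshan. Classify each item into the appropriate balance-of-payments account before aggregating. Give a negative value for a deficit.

Goods: 934.0 - 2225.4 - 2791.8 + 4638.0 = 554.8
Services: 359.4 + 631.5 - 190.0 - 431.2 + 1883.0 + 352.1 = 2604.8
Primary income: 161.6 + 621.5 = 783.1
Secondary income: 1017.5 - 638.9 - 315.7 = 62.9
Current account = 554.8 + 2604.8 + 783.1 + 62.9 = 4005.6
(Excluded from the current account — capital account: capital transfers received from emigrants 215.0, debt forgiveness received from foreign official creditors 128.0; financial account: borrowing by resident firms from foreign banks 470.7, domestic pension funds' purchases of foreign equities 1583.2.)

4005.6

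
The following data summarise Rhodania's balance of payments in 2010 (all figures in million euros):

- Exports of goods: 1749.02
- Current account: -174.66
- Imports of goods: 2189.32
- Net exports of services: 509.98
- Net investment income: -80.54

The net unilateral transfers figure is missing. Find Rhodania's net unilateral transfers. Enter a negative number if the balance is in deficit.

Current account = goods balance + services balance + net primary income + net secondary income
Sum of the known components = -10.86
Net unilateral transfers = CA - (known components) = -174.66 - (-10.86) = -163.80

-163.80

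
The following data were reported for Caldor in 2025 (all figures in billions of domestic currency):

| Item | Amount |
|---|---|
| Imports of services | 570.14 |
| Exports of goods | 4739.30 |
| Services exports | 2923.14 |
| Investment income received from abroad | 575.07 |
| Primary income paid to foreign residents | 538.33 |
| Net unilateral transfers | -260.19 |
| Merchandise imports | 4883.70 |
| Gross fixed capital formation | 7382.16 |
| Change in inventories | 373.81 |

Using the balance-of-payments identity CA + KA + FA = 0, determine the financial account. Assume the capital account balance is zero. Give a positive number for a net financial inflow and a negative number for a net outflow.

-1985.15

Goods balance = 4739.30 - 4883.70 = -144.40
Services balance = 2923.14 - 570.14 = 2353.00
Trade balance (goods + services) = -144.40 + 2353.00 = 2208.60
Net primary income = 575.07 - 538.33 = 36.74
Net secondary income = -260.19
Current account = 2208.60 + 36.74 + (-260.19) = 1985.15
Financial account = -(1985.15) = -1985.15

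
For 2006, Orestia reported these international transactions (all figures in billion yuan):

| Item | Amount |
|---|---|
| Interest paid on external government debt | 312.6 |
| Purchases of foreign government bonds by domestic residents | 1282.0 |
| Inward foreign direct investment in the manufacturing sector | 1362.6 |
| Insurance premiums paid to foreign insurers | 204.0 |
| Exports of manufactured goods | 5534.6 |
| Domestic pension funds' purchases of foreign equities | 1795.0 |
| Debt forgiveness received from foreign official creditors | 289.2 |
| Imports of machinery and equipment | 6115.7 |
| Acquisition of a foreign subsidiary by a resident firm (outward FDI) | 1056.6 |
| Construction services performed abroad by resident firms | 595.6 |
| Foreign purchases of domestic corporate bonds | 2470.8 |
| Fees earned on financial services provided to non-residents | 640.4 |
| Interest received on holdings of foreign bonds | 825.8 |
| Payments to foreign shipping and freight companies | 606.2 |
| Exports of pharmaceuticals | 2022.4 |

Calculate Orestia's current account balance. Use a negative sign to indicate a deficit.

2380.3

Goods: 2022.4 - 6115.7 + 5534.6 = 1441.3
Services: -204.0 - 606.2 + 640.4 + 595.6 = 425.8
Primary income: -312.6 + 825.8 = 513.2
Current account = 1441.3 + 425.8 + 513.2 = 2380.3
(Excluded from the current account — financial account: purchases of foreign government bonds by domestic residents 1282.0, inward foreign direct investment in the manufacturing sector 1362.6, domestic pension funds' purchases of foreign equities 1795.0, acquisition of a foreign subsidiary by a resident firm (outward FDI) 1056.6, foreign purchases of domestic corporate bonds 2470.8; capital account: debt forgiveness received from foreign official creditors 289.2.)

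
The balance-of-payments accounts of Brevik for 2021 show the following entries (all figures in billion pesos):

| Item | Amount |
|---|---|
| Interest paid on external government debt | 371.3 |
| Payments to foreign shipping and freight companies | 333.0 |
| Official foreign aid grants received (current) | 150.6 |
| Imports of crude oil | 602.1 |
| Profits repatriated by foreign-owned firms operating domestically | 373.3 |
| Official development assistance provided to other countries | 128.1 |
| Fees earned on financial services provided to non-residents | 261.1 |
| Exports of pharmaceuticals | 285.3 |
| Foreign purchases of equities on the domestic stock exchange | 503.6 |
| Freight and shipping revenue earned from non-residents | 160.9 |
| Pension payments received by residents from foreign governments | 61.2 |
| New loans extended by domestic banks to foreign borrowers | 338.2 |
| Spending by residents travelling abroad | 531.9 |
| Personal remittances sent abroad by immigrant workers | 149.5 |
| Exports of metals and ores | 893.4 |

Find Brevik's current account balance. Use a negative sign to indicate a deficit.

Goods: 285.3 + 893.4 - 602.1 = 576.6
Services: 160.9 + 261.1 - 333.0 - 531.9 = -442.9
Primary income: -371.3 - 373.3 = -744.6
Secondary income: 61.2 + 150.6 - 128.1 - 149.5 = -65.8
Current account = 576.6 + (-442.9) + (-744.6) + (-65.8) = -676.7
(Excluded from the current account — financial account: foreign purchases of equities on the domestic stock exchange 503.6, new loans extended by domestic banks to foreign borrowers 338.2.)

-676.7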